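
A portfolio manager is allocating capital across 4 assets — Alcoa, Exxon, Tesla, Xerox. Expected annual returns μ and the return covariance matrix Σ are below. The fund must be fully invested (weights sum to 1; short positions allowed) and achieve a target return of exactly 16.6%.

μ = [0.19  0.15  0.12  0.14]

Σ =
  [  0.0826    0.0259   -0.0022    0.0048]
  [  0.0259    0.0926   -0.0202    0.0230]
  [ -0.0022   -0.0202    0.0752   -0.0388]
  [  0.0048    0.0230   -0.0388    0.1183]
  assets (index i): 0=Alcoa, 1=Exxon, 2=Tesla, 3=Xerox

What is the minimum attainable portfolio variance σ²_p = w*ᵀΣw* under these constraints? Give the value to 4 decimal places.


0.0342

u=Σ⁻¹μ = [1.8697  1.2850  2.9348  1.8203]
v=Σ⁻¹𝟙 = [8.7881  10.0078  23.3719  13.8163]
a=μᵀu=1.155013  b=𝟙ᵀu=7.909814  c=𝟙ᵀv=55.984058  D=ac−b²=2.097153
λ₁=(c·0.166−b)/D = (55.984058·0.166−7.909814)/2.097153 = 0.659723
λ₂=(a−b·0.166)/D = (1.155013−7.909814·0.166)/2.097153 = -0.075348
w* = 0.659723·u + -0.075348·v:
  w_0 = 0.659723·1.8697 + -0.075348·8.7881 = 0.5713  (Alcoa)
  w_1 = 0.659723·1.2850 + -0.075348·10.0078 = 0.0937  (Exxon)
  w_2 = 0.659723·2.9348 + -0.075348·23.3719 = 0.1751  (Tesla)
  w_3 = 0.659723·1.8203 + -0.075348·13.8163 = 0.1599  (Xerox)
Σw_i=1.0000  μᵀw=0.1660
σ²=wᵀΣw=λ₁·μ_p+λ₂ = 0.659723·0.166 + -0.075348 = 0.034166 ≈ 0.0342


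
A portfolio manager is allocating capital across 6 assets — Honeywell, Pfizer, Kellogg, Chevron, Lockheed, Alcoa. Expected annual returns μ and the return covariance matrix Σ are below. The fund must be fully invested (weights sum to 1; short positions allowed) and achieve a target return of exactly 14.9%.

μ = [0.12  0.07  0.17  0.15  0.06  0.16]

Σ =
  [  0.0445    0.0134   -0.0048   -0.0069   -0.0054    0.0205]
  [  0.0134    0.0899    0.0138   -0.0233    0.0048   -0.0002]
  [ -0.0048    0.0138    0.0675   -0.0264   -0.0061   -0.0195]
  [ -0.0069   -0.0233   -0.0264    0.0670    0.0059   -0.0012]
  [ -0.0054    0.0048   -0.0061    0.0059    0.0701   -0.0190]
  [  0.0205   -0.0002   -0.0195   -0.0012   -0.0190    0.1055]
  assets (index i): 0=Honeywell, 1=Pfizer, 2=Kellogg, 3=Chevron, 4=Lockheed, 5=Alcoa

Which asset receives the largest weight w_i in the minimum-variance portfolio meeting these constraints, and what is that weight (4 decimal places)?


Kellogg (0.3474)

u=Σ⁻¹μ = [2.9543  0.6730  5.2572  4.7385  1.7135  2.2780]
v=Σ⁻¹𝟙 = [23.5981  9.8946  33.2530  32.4391  19.6242  14.9615]
a=μᵀu=2.473425  b=𝟙ᵀu=17.614554  c=𝟙ᵀv=133.770448  D=ac−b²=20.598672
λ₁=(c·0.149−b)/D = (133.770448·0.149−17.614554)/20.598672 = 0.112495
λ₂=(a−b·0.149)/D = (2.473425−17.614554·0.149)/20.598672 = -0.007338
w* = 0.112495·u + -0.007338·v:
  w_0 = 0.112495·2.9543 + -0.007338·23.5981 = 0.1592  (Honeywell)
  w_1 = 0.112495·0.6730 + -0.007338·9.8946 = 0.0031  (Pfizer)
  w_2 = 0.112495·5.2572 + -0.007338·33.2530 = 0.3474  (Kellogg)
  w_3 = 0.112495·4.7385 + -0.007338·32.4391 = 0.2950  (Chevron)
  w_4 = 0.112495·1.7135 + -0.007338·19.6242 = 0.0488  (Lockheed)
  w_5 = 0.112495·2.2780 + -0.007338·14.9615 = 0.1465  (Alcoa)
Σw_i=1.0000  μᵀw=0.1490
σ²=wᵀΣw=λ₁·μ_p+λ₂ = 0.112495·0.149 + -0.007338 = 0.009424 ≈ 0.0094


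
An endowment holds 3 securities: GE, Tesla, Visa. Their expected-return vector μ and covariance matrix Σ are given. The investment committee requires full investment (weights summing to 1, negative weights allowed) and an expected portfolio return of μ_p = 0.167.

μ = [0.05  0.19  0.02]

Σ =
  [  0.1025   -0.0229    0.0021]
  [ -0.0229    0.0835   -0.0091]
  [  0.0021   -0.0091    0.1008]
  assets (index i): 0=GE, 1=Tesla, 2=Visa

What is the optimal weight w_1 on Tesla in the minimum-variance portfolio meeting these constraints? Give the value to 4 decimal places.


x=Σ⁻¹μ = [1.0629  2.6119  0.4121]
y=Σ⁻¹𝟙 = [13.2891  16.8372  11.1638]
a=μᵀx=0.557638  b=𝟙ᵀx=4.086806  c=𝟙ᵀy=41.290120  D=ac−b²=6.322962
λ₁=(c·0.167−b)/D = (41.290120·0.167−4.086806)/6.322962 = 0.444197
λ₂=(a−b·0.167)/D = (0.557638−4.086806·0.167)/6.322962 = -0.019747
w* = 0.444197·x + -0.019747·y:
  w_0 = 0.444197·1.0629 + -0.019747·13.2891 = 0.2097  (GE)
  w_1 = 0.444197·2.6119 + -0.019747·16.8372 = 0.8277  (Tesla)
  w_2 = 0.444197·0.4121 + -0.019747·11.1638 = -0.0374  (Visa)
Σw_i=1.0000  μᵀw=0.1670
σ²=wᵀΣw=λ₁·μ_p+λ₂ = 0.444197·0.167 + -0.019747 = 0.054434 ≈ 0.0544

0.8277


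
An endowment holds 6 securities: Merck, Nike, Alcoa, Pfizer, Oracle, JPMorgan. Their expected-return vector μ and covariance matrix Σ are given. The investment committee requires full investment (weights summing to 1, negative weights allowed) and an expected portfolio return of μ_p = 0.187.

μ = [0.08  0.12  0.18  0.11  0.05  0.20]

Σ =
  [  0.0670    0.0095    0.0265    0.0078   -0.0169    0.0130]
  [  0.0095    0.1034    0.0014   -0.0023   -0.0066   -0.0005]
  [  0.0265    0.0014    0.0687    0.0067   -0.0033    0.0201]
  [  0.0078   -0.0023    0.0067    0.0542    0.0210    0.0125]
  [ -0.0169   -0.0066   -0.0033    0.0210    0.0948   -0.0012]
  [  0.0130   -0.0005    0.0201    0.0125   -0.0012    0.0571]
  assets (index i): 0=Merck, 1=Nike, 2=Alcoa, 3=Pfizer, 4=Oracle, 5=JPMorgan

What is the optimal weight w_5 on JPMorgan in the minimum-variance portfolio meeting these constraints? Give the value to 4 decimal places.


x=Σ⁻¹μ = [-0.2418  1.2228  1.8116  1.1069  0.4215  2.6972]
y=Σ⁻¹𝟙 = [10.5295  9.6035  6.6953  9.5871  11.3426  10.9828]
a=μᵀx=1.135754  b=𝟙ᵀx=7.018191  c=𝟙ᵀy=58.740693  D=ac−b²=17.459991
λ₁=(c·0.187−b)/D = (58.740693·0.187−7.018191)/17.459991 = 0.227166
λ₂=(a−b·0.187)/D = (1.135754−7.018191·0.187)/17.459991 = -0.010117
w* = 0.227166·x + -0.010117·y:
  w_0 = 0.227166·-0.2418 + -0.010117·10.5295 = -0.1615  (Merck)
  w_1 = 0.227166·1.2228 + -0.010117·9.6035 = 0.1806  (Nike)
  w_2 = 0.227166·1.8116 + -0.010117·6.6953 = 0.3438  (Alcoa)
  w_3 = 0.227166·1.1069 + -0.010117·9.5871 = 0.1545  (Pfizer)
  w_4 = 0.227166·0.4215 + -0.010117·11.3426 = -0.0190  (Oracle)
  w_5 = 0.227166·2.6972 + -0.010117·10.9828 = 0.5016  (JPMorgan)
Σw_i=1.0000  μᵀw=0.1870
σ²=wᵀΣw=λ₁·μ_p+λ₂ = 0.227166·0.187 + -0.010117 = 0.032363 ≈ 0.0324

0.5016


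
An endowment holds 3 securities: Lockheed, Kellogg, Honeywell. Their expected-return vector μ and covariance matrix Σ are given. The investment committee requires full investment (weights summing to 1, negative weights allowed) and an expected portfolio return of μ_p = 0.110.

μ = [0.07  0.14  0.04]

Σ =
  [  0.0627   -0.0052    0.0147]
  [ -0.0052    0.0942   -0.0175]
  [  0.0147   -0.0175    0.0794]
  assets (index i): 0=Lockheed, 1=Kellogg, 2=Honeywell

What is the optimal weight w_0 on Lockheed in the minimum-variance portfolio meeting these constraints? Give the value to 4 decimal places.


p=Σ⁻¹μ = [1.0982  1.6711  0.6688]
q=Σ⁻¹𝟙 = [14.0373  13.8131  13.0401]
a=μᵀp=0.337575  b=𝟙ᵀp=3.438050  c=𝟙ᵀq=40.890483  D=ac−b²=1.983419
λ₁=(c·0.110−b)/D = (40.890483·0.110−3.438050)/1.983419 = 0.534382
λ₂=(a−b·0.110)/D = (0.337575−3.438050·0.110)/1.983419 = -0.020475
w* = 0.534382·p + -0.020475·q:
  w_0 = 0.534382·1.0982 + -0.020475·14.0373 = 0.2995  (Lockheed)
  w_1 = 0.534382·1.6711 + -0.020475·13.8131 = 0.6102  (Kellogg)
  w_2 = 0.534382·0.6688 + -0.020475·13.0401 = 0.0904  (Honeywell)
Σw_i=1.0000  μᵀw=0.1100
σ²=wᵀΣw=λ₁·μ_p+λ₂ = 0.534382·0.110 + -0.020475 = 0.038307 ≈ 0.0383

0.2995


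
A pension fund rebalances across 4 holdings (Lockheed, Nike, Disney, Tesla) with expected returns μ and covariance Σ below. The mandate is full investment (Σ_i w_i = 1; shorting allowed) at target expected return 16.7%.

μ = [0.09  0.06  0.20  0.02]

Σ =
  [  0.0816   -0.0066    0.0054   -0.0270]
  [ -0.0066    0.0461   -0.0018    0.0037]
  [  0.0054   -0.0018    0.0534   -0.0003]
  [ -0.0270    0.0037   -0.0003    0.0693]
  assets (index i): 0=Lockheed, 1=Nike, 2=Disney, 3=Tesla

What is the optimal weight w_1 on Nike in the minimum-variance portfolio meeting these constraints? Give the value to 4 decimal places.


0.1687

x=Σ⁻¹μ = [1.2158  1.5635  3.6790  0.6947]
y=Σ⁻¹𝟙 = [19.9491  23.5489  17.6211  21.0214]
a=μᵀx=0.952922  b=𝟙ᵀx=7.153007  c=𝟙ᵀy=82.140472  D=ac−b²=27.107919
λ₁=(c·0.167−b)/D = (82.140472·0.167−7.153007)/27.107919 = 0.242160
λ₂=(a−b·0.167)/D = (0.952922−7.153007·0.167)/27.107919 = -0.008914
w* = 0.242160·x + -0.008914·y:
  w_0 = 0.242160·1.2158 + -0.008914·19.9491 = 0.1166  (Lockheed)
  w_1 = 0.242160·1.5635 + -0.008914·23.5489 = 0.1687  (Nike)
  w_2 = 0.242160·3.6790 + -0.008914·17.6211 = 0.7338  (Disney)
  w_3 = 0.242160·0.6947 + -0.008914·21.0214 = -0.0191  (Tesla)
Σw_i=1.0000  μᵀw=0.1670
σ²=wᵀΣw=λ₁·μ_p+λ₂ = 0.242160·0.167 + -0.008914 = 0.031527 ≈ 0.0315


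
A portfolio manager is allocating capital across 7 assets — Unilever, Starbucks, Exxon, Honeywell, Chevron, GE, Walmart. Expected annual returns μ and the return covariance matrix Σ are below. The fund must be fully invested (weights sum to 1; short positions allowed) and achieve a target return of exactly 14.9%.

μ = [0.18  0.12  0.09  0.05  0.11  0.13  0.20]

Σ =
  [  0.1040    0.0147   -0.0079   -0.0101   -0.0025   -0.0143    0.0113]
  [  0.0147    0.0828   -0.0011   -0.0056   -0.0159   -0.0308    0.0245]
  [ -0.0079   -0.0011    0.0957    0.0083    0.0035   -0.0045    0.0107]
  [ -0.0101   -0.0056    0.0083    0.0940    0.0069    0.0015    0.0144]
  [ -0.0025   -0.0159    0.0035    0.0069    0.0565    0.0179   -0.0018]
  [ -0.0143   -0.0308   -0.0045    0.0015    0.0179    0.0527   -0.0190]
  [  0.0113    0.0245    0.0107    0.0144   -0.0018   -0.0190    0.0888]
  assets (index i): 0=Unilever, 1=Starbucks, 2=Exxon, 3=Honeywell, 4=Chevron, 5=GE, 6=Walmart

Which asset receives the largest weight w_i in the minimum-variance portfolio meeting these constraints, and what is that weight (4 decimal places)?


GE (0.3731)

x=Σ⁻¹μ = [1.9502  2.5542  1.0498  0.2985  1.1435  4.9794  2.2131]
y=Σ⁻¹𝟙 = [12.3694  23.9367  11.2477  9.7120  12.0035  35.8354  8.0637]
a=μᵀx=1.982646  b=𝟙ᵀx=14.188496  c=𝟙ᵀy=113.168260  D=ac−b²=23.059205
λ₁=(c·0.149−b)/D = (113.168260·0.149−14.188496)/23.059205 = 0.115944
λ₂=(a−b·0.149)/D = (1.982646−14.188496·0.149)/23.059205 = -0.005700
w* = 0.115944·x + -0.005700·y:
  w_0 = 0.115944·1.9502 + -0.005700·12.3694 = 0.1556  (Unilever)
  w_1 = 0.115944·2.5542 + -0.005700·23.9367 = 0.1597  (Starbucks)
  w_2 = 0.115944·1.0498 + -0.005700·11.2477 = 0.0576  (Exxon)
  w_3 = 0.115944·0.2985 + -0.005700·9.7120 = -0.0207  (Honeywell)
  w_4 = 0.115944·1.1435 + -0.005700·12.0035 = 0.0642  (Chevron)
  w_5 = 0.115944·4.9794 + -0.005700·35.8354 = 0.3731  (GE)
  w_6 = 0.115944·2.2131 + -0.005700·8.0637 = 0.2106  (Walmart)
Σw_i=1.0000  μᵀw=0.1490
σ²=wᵀΣw=λ₁·μ_p+λ₂ = 0.115944·0.149 + -0.005700 = 0.011576 ≈ 0.0116


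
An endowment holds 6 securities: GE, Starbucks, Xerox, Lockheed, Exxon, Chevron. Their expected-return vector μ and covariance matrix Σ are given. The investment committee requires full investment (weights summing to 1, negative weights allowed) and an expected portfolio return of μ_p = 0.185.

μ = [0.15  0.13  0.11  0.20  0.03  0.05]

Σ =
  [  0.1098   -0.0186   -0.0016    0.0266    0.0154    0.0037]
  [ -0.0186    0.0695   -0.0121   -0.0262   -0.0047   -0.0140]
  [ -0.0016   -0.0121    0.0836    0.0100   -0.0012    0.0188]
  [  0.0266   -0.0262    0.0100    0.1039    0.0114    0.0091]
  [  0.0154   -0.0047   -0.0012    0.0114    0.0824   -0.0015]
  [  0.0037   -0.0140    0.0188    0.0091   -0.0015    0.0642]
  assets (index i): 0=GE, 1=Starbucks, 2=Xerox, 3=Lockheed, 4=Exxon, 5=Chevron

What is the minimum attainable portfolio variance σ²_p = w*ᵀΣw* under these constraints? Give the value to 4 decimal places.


u=Σ⁻¹μ = [1.4065  3.4864  1.4162  2.2415  0.0238  0.7261]
v=Σ⁻¹𝟙 = [9.2169  26.7326  11.2515  10.2841  10.9773  16.3786]
a=μᵀu=1.305304  b=𝟙ᵀu=9.300522  c=𝟙ᵀv=84.841122  D=ac−b²=24.243753
λ₁=(c·0.185−b)/D = (84.841122·0.185−9.300522)/24.243753 = 0.263783
λ₂=(a−b·0.185)/D = (1.305304−9.300522·0.185)/24.243753 = -0.017130
w* = 0.263783·u + -0.017130·v:
  w_0 = 0.263783·1.4065 + -0.017130·9.2169 = 0.2131  (GE)
  w_1 = 0.263783·3.4864 + -0.017130·26.7326 = 0.4617  (Starbucks)
  w_2 = 0.263783·1.4162 + -0.017130·11.2515 = 0.1808  (Xerox)
  w_3 = 0.263783·2.2415 + -0.017130·10.2841 = 0.4151  (Lockheed)
  w_4 = 0.263783·0.0238 + -0.017130·10.9773 = -0.1818  (Exxon)
  w_5 = 0.263783·0.7261 + -0.017130·16.3786 = -0.0890  (Chevron)
Σw_i=1.0000  μᵀw=0.1850
σ²=wᵀΣw=λ₁·μ_p+λ₂ = 0.263783·0.185 + -0.017130 = 0.031670 ≈ 0.0317

0.0317


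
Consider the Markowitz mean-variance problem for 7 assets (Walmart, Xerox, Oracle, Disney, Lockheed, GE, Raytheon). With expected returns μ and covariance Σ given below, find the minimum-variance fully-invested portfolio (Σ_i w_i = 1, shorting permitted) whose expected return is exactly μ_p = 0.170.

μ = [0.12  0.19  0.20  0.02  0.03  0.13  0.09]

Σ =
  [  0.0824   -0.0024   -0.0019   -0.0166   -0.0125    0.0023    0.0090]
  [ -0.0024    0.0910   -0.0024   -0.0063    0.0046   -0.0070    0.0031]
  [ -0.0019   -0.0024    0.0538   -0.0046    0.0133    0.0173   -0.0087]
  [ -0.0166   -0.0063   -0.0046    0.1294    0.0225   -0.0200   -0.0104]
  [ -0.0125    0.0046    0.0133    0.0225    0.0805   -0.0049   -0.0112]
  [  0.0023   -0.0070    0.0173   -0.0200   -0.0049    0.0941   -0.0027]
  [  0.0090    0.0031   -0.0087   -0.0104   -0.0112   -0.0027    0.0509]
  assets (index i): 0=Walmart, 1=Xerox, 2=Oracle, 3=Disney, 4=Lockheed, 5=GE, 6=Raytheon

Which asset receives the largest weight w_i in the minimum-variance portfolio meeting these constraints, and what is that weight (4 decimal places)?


u=Σ⁻¹μ = [1.5204  2.3067  4.0069  0.9618  -0.0731  1.0453  2.2796]
v=Σ⁻¹𝟙 = [14.1243  12.1764  18.0988  12.6181  11.6414  11.8732  25.2704]
a=μᵀu=1.780202  b=𝟙ᵀu=12.047668  c=𝟙ᵀv=105.802654  D=ac−b²=43.203792
λ₁=(c·0.170−b)/D = (105.802654·0.170−12.047668)/43.203792 = 0.137460
λ₂=(a−b·0.170)/D = (1.780202−12.047668·0.170)/43.203792 = -0.006201
w* = 0.137460·u + -0.006201·v:
  w_0 = 0.137460·1.5204 + -0.006201·14.1243 = 0.1214  (Walmart)
  w_1 = 0.137460·2.3067 + -0.006201·12.1764 = 0.2416  (Xerox)
  w_2 = 0.137460·4.0069 + -0.006201·18.0988 = 0.4386  (Oracle)
  w_3 = 0.137460·0.9618 + -0.006201·12.6181 = 0.0540  (Disney)
  w_4 = 0.137460·-0.0731 + -0.006201·11.6414 = -0.0822  (Lockheed)
  w_5 = 0.137460·1.0453 + -0.006201·11.8732 = 0.0701  (GE)
  w_6 = 0.137460·2.2796 + -0.006201·25.2704 = 0.1567  (Raytheon)
Σw_i=1.0000  μᵀw=0.1700
σ²=wᵀΣw=λ₁·μ_p+λ₂ = 0.137460·0.170 + -0.006201 = 0.017167 ≈ 0.0172

Oracle (0.4386)


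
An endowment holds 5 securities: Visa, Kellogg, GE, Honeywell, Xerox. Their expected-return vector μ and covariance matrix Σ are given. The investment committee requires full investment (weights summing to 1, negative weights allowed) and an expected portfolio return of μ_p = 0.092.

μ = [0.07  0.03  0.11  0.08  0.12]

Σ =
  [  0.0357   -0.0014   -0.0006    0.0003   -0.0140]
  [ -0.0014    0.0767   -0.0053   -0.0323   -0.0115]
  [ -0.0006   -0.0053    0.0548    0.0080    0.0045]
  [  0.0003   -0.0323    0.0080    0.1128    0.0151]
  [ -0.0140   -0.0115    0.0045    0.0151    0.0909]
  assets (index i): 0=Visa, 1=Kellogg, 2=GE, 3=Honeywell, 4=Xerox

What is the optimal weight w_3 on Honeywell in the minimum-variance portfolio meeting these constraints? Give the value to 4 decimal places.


p=Σ⁻¹μ = [2.6849  1.0995  1.9099  0.6580  1.6689]
q=Σ⁻¹𝟙 = [35.5476  22.3076  17.7345  11.6949  16.4775]
a=μᵀp=0.683931  b=𝟙ᵀp=8.021249  c=𝟙ᵀq=103.762139  D=ac−b²=6.625680
λ₁=(c·0.092−b)/D = (103.762139·0.092−8.021249)/6.625680 = 0.230145
λ₂=(a−b·0.092)/D = (0.683931−8.021249·0.092)/6.625680 = -0.008154
w* = 0.230145·p + -0.008154·q:
  w_0 = 0.230145·2.6849 + -0.008154·35.5476 = 0.3281  (Visa)
  w_1 = 0.230145·1.0995 + -0.008154·22.3076 = 0.0711  (Kellogg)
  w_2 = 0.230145·1.9099 + -0.008154·17.7345 = 0.2950  (GE)
  w_3 = 0.230145·0.6580 + -0.008154·11.6949 = 0.0561  (Honeywell)
  w_4 = 0.230145·1.6689 + -0.008154·16.4775 = 0.2497  (Xerox)
Σw_i=1.0000  μᵀw=0.0920
σ²=wᵀΣw=λ₁·μ_p+λ₂ = 0.230145·0.092 + -0.008154 = 0.013020 ≈ 0.0130

0.0561


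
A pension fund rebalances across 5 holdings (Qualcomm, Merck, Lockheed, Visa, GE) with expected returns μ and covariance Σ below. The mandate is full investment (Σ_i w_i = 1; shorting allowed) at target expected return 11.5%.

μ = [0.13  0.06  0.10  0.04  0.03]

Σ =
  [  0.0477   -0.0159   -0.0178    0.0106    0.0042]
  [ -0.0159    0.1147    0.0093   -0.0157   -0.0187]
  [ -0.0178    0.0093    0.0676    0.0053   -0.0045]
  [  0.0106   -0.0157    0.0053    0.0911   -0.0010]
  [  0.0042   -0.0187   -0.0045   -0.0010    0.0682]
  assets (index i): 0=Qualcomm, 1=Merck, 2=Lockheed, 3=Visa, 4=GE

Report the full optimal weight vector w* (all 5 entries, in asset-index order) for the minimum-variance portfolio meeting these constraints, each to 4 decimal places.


x=Σ⁻¹μ = [3.8887  0.9717  2.4096  0.0208  0.6261]
y=Σ⁻¹𝟙 = [30.3778  15.4820  21.1859  9.0817  18.5681]
a=μᵀx=0.824411  b=𝟙ᵀx=7.916930  c=𝟙ᵀy=94.695483  D=ac−b²=15.390208
λ₁=(c·0.115−b)/D = (94.695483·0.115−7.916930)/15.390208 = 0.193178
λ₂=(a−b·0.115)/D = (0.824411−7.916930·0.115)/15.390208 = -0.005590
w* = 0.193178·x + -0.005590·y:
  w_0 = 0.193178·3.8887 + -0.005590·30.3778 = 0.5814  (Qualcomm)
  w_1 = 0.193178·0.9717 + -0.005590·15.4820 = 0.1012  (Merck)
  w_2 = 0.193178·2.4096 + -0.005590·21.1859 = 0.3470  (Lockheed)
  w_3 = 0.193178·0.0208 + -0.005590·9.0817 = -0.0468  (Visa)
  w_4 = 0.193178·0.6261 + -0.005590·18.5681 = 0.0172  (GE)
Σw_i=1.0000  μᵀw=0.1150
σ²=wᵀΣw=λ₁·μ_p+λ₂ = 0.193178·0.115 + -0.005590 = 0.016625 ≈ 0.0166

0.5814  0.1012  0.3470  -0.0468  0.0172


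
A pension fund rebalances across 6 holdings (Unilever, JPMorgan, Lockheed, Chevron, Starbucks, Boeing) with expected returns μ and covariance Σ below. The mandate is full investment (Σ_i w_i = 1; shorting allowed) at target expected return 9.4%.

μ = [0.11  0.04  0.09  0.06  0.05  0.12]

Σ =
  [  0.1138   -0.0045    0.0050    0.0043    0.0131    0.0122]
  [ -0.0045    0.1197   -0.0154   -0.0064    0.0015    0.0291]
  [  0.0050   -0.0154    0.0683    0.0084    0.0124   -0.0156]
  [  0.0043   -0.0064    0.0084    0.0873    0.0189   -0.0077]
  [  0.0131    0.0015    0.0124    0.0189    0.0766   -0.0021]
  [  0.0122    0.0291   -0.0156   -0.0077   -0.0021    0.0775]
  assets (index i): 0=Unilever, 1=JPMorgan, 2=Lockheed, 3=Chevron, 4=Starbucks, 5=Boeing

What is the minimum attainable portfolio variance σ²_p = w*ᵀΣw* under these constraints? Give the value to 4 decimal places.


p=Σ⁻¹μ = [0.6698  0.1668  1.6024  0.6321  0.1681  1.7702]
q=Σ⁻¹𝟙 = [5.7163  7.8374  16.5777  9.7912  7.1962  13.5653]
a=μᵀp=0.483318  b=𝟙ᵀp=5.009390  c=𝟙ᵀq=60.684033  D=ac−b²=4.235691
λ₁=(c·0.094−b)/D = (60.684033·0.094−5.009390)/4.235691 = 0.164060
λ₂=(a−b·0.094)/D = (0.483318−5.009390·0.094)/4.235691 = 0.002936
w* = 0.164060·p + 0.002936·q:
  w_0 = 0.164060·0.6698 + 0.002936·5.7163 = 0.1267  (Unilever)
  w_1 = 0.164060·0.1668 + 0.002936·7.8374 = 0.0504  (JPMorgan)
  w_2 = 0.164060·1.6024 + 0.002936·16.5777 = 0.3116  (Lockheed)
  w_3 = 0.164060·0.6321 + 0.002936·9.7912 = 0.1324  (Chevron)
  w_4 = 0.164060·0.1681 + 0.002936·7.1962 = 0.0487  (Starbucks)
  w_5 = 0.164060·1.7702 + 0.002936·13.5653 = 0.3302  (Boeing)
Σw_i=1.0000  μᵀw=0.0940
σ²=wᵀΣw=λ₁·μ_p+λ₂ = 0.164060·0.094 + 0.002936 = 0.018357 ≈ 0.0184

0.0184


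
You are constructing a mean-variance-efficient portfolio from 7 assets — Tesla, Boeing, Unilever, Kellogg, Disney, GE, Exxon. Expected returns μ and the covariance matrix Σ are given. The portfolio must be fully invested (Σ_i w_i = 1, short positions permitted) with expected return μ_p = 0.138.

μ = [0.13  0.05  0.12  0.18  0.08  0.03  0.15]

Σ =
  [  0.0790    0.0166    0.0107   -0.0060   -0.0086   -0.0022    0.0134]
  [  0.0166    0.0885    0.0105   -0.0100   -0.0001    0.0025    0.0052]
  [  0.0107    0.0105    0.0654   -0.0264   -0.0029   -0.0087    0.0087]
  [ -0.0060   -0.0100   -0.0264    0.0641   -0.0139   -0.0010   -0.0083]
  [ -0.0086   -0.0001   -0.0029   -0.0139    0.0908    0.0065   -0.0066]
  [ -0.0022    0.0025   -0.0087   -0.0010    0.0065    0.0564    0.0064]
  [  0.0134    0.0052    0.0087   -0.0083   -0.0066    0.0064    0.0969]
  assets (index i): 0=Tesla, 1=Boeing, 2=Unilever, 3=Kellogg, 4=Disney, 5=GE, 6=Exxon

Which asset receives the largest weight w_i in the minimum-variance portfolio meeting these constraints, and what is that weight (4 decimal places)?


x=Σ⁻¹μ = [1.4552  0.3323  3.6029  5.1173  1.9697  0.8205  1.5237]
y=Σ⁻¹𝟙 = [10.5754  8.8329  28.4903  34.9327  17.5002  19.7610  8.7045]
a=μᵀx=1.970007  b=𝟙ᵀx=14.821693  c=𝟙ᵀy=128.797049  D=ac−b²=34.048445
λ₁=(c·0.138−b)/D = (128.797049·0.138−14.821693)/34.048445 = 0.086709
λ₂=(a−b·0.138)/D = (1.970007−14.821693·0.138)/34.048445 = -0.002214
w* = 0.086709·x + -0.002214·y:
  w_0 = 0.086709·1.4552 + -0.002214·10.5754 = 0.1028  (Tesla)
  w_1 = 0.086709·0.3323 + -0.002214·8.8329 = 0.0093  (Boeing)
  w_2 = 0.086709·3.6029 + -0.002214·28.4903 = 0.2493  (Unilever)
  w_3 = 0.086709·5.1173 + -0.002214·34.9327 = 0.3664  (Kellogg)
  w_4 = 0.086709·1.9697 + -0.002214·17.5002 = 0.1320  (Disney)
  w_5 = 0.086709·0.8205 + -0.002214·19.7610 = 0.0274  (GE)
  w_6 = 0.086709·1.5237 + -0.002214·8.7045 = 0.1128  (Exxon)
Σw_i=1.0000  μᵀw=0.1380
σ²=wᵀΣw=λ₁·μ_p+λ₂ = 0.086709·0.138 + -0.002214 = 0.009752 ≈ 0.0098

Kellogg (0.3664)


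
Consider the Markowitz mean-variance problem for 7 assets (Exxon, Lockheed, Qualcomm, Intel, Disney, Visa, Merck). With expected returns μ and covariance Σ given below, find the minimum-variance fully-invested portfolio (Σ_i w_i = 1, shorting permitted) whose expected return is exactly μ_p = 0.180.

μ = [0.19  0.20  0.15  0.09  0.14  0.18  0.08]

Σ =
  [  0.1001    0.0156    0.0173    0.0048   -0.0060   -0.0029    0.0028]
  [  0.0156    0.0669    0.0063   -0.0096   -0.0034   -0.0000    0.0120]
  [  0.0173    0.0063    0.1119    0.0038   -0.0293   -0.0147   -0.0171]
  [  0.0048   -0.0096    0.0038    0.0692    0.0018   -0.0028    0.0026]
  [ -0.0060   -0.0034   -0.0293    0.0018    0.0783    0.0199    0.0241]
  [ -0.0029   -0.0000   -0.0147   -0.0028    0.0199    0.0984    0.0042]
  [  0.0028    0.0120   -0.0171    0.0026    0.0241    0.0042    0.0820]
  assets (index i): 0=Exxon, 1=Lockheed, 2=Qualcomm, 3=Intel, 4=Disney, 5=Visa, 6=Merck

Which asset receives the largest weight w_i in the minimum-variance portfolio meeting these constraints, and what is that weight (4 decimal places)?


Lockheed (0.3396)

g=Σ⁻¹μ = [1.2574  2.8399  1.7419  1.5216  2.1505  1.7302  0.1114]
h=Σ⁻¹𝟙 = [5.7808  13.8579  12.7046  15.0255  13.4074  9.6179  7.7096]
a=μᵀg=1.826543  b=𝟙ᵀg=11.352955  c=𝟙ᵀh=78.103762  D=ac−b²=13.770298
λ₁=(c·0.180−b)/D = (78.103762·0.180−11.352955)/13.770298 = 0.196490
λ₂=(a−b·0.180)/D = (1.826543−11.352955·0.180)/13.770298 = -0.015758
w* = 0.196490·g + -0.015758·h:
  w_0 = 0.196490·1.2574 + -0.015758·5.7808 = 0.1560  (Exxon)
  w_1 = 0.196490·2.8399 + -0.015758·13.8579 = 0.3396  (Lockheed)
  w_2 = 0.196490·1.7419 + -0.015758·12.7046 = 0.1421  (Qualcomm)
  w_3 = 0.196490·1.5216 + -0.015758·15.0255 = 0.0622  (Intel)
  w_4 = 0.196490·2.1505 + -0.015758·13.4074 = 0.2113  (Disney)
  w_5 = 0.196490·1.7302 + -0.015758·9.6179 = 0.1884  (Visa)
  w_6 = 0.196490·0.1114 + -0.015758·7.7096 = -0.0996  (Merck)
Σw_i=1.0000  μᵀw=0.1800
σ²=wᵀΣw=λ₁·μ_p+λ₂ = 0.196490·0.180 + -0.015758 = 0.019610 ≈ 0.0196


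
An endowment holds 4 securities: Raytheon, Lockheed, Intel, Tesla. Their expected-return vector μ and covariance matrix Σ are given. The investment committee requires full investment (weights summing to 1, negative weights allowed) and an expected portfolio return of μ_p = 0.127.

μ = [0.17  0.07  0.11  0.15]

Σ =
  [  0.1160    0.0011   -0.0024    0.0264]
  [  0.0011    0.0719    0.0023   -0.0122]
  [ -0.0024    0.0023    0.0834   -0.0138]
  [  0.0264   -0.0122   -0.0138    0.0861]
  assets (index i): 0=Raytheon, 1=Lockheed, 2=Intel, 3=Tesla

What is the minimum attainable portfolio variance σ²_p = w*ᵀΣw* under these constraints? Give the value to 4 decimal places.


x=Σ⁻¹μ = [1.0670  1.2189  1.6218  1.8476]
y=Σ⁻¹𝟙 = [5.4767  15.8231  14.1005  14.4372]
a=μᵀx=0.722253  b=𝟙ᵀx=5.755290  c=𝟙ᵀy=49.837490  D=ac−b²=2.871920
λ₁=(c·0.127−b)/D = (49.837490·0.127−5.755290)/2.871920 = 0.199891
λ₂=(a−b·0.127)/D = (0.722253−5.755290·0.127)/2.871920 = -0.003018
w* = 0.199891·x + -0.003018·y:
  w_0 = 0.199891·1.0670 + -0.003018·5.4767 = 0.1968  (Raytheon)
  w_1 = 0.199891·1.2189 + -0.003018·15.8231 = 0.1959  (Lockheed)
  w_2 = 0.199891·1.6218 + -0.003018·14.1005 = 0.2816  (Intel)
  w_3 = 0.199891·1.8476 + -0.003018·14.4372 = 0.3257  (Tesla)
Σw_i=1.0000  μᵀw=0.1270
σ²=wᵀΣw=λ₁·μ_p+λ₂ = 0.199891·0.127 + -0.003018 = 0.022368 ≈ 0.0224

0.0224


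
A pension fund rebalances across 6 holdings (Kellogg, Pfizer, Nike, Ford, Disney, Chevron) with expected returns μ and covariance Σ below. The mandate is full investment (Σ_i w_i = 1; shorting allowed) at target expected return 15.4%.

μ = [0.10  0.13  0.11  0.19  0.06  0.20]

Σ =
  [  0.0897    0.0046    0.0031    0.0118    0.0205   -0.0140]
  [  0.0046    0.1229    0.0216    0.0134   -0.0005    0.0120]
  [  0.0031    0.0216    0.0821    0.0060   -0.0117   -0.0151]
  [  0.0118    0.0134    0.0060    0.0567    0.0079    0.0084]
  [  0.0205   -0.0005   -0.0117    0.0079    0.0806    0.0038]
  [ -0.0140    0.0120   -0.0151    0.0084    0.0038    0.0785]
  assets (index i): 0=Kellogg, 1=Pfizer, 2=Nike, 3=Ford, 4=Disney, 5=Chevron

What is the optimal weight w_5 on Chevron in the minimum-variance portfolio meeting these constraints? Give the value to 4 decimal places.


0.3061

p=Σ⁻¹μ = [1.0766  0.1987  1.6198  2.4554  0.3370  2.7419]
q=Σ⁻¹𝟙 = [9.1793  2.6934  14.7131  9.8066  10.5453  15.2345]
a=μᵀp=1.346795  b=𝟙ᵀp=8.429402  c=𝟙ᵀq=62.172317  D=ac−b²=12.678511
λ₁=(c·0.154−b)/D = (62.172317·0.154−8.429402)/12.678511 = 0.090321
λ₂=(a−b·0.154)/D = (1.346795−8.429402·0.154)/12.678511 = 0.003839
w* = 0.090321·p + 0.003839·q:
  w_0 = 0.090321·1.0766 + 0.003839·9.1793 = 0.1325  (Kellogg)
  w_1 = 0.090321·0.1987 + 0.003839·2.6934 = 0.0283  (Pfizer)
  w_2 = 0.090321·1.6198 + 0.003839·14.7131 = 0.2028  (Nike)
  w_3 = 0.090321·2.4554 + 0.003839·9.8066 = 0.2594  (Ford)
  w_4 = 0.090321·0.3370 + 0.003839·10.5453 = 0.0709  (Disney)
  w_5 = 0.090321·2.7419 + 0.003839·15.2345 = 0.3061  (Chevron)
Σw_i=1.0000  μᵀw=0.1540
σ²=wᵀΣw=λ₁·μ_p+λ₂ = 0.090321·0.154 + 0.003839 = 0.017748 ≈ 0.0177


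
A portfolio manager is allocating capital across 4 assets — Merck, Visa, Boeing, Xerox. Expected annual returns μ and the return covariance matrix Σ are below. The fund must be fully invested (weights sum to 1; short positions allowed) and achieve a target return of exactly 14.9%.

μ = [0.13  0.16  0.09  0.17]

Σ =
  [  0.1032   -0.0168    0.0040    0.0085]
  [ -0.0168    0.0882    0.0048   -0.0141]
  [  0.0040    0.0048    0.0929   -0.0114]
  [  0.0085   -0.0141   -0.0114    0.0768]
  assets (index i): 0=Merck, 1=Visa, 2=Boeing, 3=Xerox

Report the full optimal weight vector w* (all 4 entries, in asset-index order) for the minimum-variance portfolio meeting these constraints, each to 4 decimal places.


0.1807  0.3283  0.1311  0.3599

p=Σ⁻¹μ = [1.3948  2.4466  1.1103  2.6732]
q=Σ⁻¹𝟙 = [10.3845  15.3089  11.5380  16.3948]
a=μᵀp=1.127155  b=𝟙ᵀp=7.624943  c=𝟙ᵀq=53.626191  D=ac−b²=2.305286
λ₁=(c·0.149−b)/D = (53.626191·0.149−7.624943)/2.305286 = 0.158488
λ₂=(a−b·0.149)/D = (1.127155−7.624943·0.149)/2.305286 = -0.003887
w* = 0.158488·p + -0.003887·q:
  w_0 = 0.158488·1.3948 + -0.003887·10.3845 = 0.1807  (Merck)
  w_1 = 0.158488·2.4466 + -0.003887·15.3089 = 0.3283  (Visa)
  w_2 = 0.158488·1.1103 + -0.003887·11.5380 = 0.1311  (Boeing)
  w_3 = 0.158488·2.6732 + -0.003887·16.3948 = 0.3599  (Xerox)
Σw_i=1.0000  μᵀw=0.1490
σ²=wᵀΣw=λ₁·μ_p+λ₂ = 0.158488·0.149 + -0.003887 = 0.019727 ≈ 0.0197


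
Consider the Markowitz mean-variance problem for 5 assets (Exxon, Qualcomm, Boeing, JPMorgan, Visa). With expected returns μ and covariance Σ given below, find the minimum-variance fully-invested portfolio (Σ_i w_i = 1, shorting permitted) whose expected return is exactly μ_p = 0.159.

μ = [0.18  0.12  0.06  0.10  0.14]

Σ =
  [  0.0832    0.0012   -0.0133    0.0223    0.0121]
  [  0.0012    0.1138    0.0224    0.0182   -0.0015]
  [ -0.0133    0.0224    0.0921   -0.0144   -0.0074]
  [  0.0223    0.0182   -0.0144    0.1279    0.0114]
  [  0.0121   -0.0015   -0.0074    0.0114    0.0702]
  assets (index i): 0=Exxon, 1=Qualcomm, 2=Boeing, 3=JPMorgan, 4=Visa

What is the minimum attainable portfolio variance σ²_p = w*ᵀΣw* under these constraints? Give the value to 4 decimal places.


0.0375

g=Σ⁻¹μ = [1.9749  0.8335  0.9144  0.2682  1.7245]
h=Σ⁻¹𝟙 = [10.6534  5.4121  12.9835  5.4940  13.0008]
a=μᵀg=0.778628  b=𝟙ᵀg=5.715582  c=𝟙ᵀh=47.543770  D=ac−b²=4.351038
λ₁=(c·0.159−b)/D = (47.543770·0.159−5.715582)/4.351038 = 0.423779
λ₂=(a−b·0.159)/D = (0.778628−5.715582·0.159)/4.351038 = -0.029912
w* = 0.423779·g + -0.029912·h:
  w_0 = 0.423779·1.9749 + -0.029912·10.6534 = 0.5183  (Exxon)
  w_1 = 0.423779·0.8335 + -0.029912·5.4121 = 0.1913  (Qualcomm)
  w_2 = 0.423779·0.9144 + -0.029912·12.9835 = -0.0008  (Boeing)
  w_3 = 0.423779·0.2682 + -0.029912·5.4940 = -0.0507  (JPMorgan)
  w_4 = 0.423779·1.7245 + -0.029912·13.0008 = 0.3419  (Visa)
Σw_i=1.0000  μᵀw=0.1590
σ²=wᵀΣw=λ₁·μ_p+λ₂ = 0.423779·0.159 + -0.029912 = 0.037469 ≈ 0.0375


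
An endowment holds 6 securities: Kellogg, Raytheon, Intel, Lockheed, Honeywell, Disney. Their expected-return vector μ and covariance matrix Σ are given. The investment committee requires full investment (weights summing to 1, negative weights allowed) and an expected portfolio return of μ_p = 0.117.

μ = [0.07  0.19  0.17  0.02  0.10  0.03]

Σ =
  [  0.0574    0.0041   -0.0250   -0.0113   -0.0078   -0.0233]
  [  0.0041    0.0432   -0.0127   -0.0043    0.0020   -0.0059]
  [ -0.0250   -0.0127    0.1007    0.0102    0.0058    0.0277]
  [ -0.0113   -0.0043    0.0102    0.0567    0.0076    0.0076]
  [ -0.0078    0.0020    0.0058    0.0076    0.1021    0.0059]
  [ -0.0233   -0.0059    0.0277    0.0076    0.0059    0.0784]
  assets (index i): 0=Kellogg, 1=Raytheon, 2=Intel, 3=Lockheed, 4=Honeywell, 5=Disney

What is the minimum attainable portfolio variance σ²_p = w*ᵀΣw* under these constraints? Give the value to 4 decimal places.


0.0089

x=Σ⁻¹μ = [2.4316  5.0364  2.7087  0.5637  0.8471  0.4089]
y=Σ⁻¹𝟙 = [33.9298  28.2177  14.6272  20.4681  8.4869  17.1715]
a=μᵀx=1.695847  b=𝟙ᵀx=11.996270  c=𝟙ᵀy=122.901190  D=ac−b²=64.511096
λ₁=(c·0.117−b)/D = (122.901190·0.117−11.996270)/64.511096 = 0.036942
λ₂=(a−b·0.117)/D = (1.695847−11.996270·0.117)/64.511096 = 0.004531
w* = 0.036942·x + 0.004531·y:
  w_0 = 0.036942·2.4316 + 0.004531·33.9298 = 0.2436  (Kellogg)
  w_1 = 0.036942·5.0364 + 0.004531·28.2177 = 0.3139  (Raytheon)
  w_2 = 0.036942·2.7087 + 0.004531·14.6272 = 0.1663  (Intel)
  w_3 = 0.036942·0.5637 + 0.004531·20.4681 = 0.1136  (Lockheed)
  w_4 = 0.036942·0.8471 + 0.004531·8.4869 = 0.0697  (Honeywell)
  w_5 = 0.036942·0.4089 + 0.004531·17.1715 = 0.0929  (Disney)
Σw_i=1.0000  μᵀw=0.1170
σ²=wᵀΣw=λ₁·μ_p+λ₂ = 0.036942·0.117 + 0.004531 = 0.008853 ≈ 0.0089


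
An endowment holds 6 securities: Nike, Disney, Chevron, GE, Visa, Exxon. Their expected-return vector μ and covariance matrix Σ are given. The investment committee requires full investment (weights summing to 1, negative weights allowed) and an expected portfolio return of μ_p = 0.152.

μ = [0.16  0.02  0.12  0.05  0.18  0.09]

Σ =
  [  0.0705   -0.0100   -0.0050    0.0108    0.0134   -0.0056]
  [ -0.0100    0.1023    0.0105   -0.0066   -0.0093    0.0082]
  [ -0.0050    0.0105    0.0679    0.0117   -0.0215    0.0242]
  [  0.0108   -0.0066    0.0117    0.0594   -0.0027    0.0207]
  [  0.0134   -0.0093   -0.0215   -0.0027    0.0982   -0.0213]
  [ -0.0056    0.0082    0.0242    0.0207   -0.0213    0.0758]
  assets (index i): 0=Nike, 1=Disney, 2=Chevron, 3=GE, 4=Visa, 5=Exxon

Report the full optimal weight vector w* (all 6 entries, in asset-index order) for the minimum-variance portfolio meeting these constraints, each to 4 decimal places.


u=Σ⁻¹μ = [2.1784  0.2646  2.1946  -0.3261  2.3278  1.3622]
v=Σ⁻¹𝟙 = [13.0997  10.8803  13.3455  10.1855  14.8201  10.1056]
a=μᵀu=1.142473  b=𝟙ᵀu=8.001413  c=𝟙ᵀv=72.436694  D=ac−b²=18.734334
λ₁=(c·0.152−b)/D = (72.436694·0.152−8.001413)/18.734334 = 0.160612
λ₂=(a−b·0.152)/D = (1.142473−8.001413·0.152)/18.734334 = -0.003936
w* = 0.160612·u + -0.003936·v:
  w_0 = 0.160612·2.1784 + -0.003936·13.0997 = 0.2983  (Nike)
  w_1 = 0.160612·0.2646 + -0.003936·10.8803 = -0.0003  (Disney)
  w_2 = 0.160612·2.1946 + -0.003936·13.3455 = 0.2999  (Chevron)
  w_3 = 0.160612·-0.3261 + -0.003936·10.1855 = -0.0925  (GE)
  w_4 = 0.160612·2.3278 + -0.003936·14.8201 = 0.3155  (Visa)
  w_5 = 0.160612·1.3622 + -0.003936·10.1056 = 0.1790  (Exxon)
Σw_i=1.0000  μᵀw=0.1520
σ²=wᵀΣw=λ₁·μ_p+λ₂ = 0.160612·0.152 + -0.003936 = 0.020477 ≈ 0.0205

0.2983  -0.0003  0.2999  -0.0925  0.3155  0.1790


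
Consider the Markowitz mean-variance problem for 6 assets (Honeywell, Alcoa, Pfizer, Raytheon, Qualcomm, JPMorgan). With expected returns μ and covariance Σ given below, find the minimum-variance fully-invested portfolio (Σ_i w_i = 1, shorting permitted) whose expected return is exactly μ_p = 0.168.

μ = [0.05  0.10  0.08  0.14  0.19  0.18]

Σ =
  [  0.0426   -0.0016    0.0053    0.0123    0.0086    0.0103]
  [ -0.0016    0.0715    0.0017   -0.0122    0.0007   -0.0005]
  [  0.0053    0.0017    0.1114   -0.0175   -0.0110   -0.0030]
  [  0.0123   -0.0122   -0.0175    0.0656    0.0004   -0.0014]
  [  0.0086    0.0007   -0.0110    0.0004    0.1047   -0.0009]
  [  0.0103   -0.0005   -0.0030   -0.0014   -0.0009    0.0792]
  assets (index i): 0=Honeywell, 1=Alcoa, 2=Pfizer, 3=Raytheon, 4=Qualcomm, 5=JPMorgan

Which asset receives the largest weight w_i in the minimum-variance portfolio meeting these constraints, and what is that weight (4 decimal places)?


Raytheon (0.3403)

u=Σ⁻¹μ = [-0.8525  1.8673  1.4831  3.0785  2.0380  2.5291]
v=Σ⁻¹𝟙 = [11.9475  17.3172  12.5436  19.7694  9.8005  12.1178]
a=μᵀu=1.536213  b=𝟙ᵀu=10.143586  c=𝟙ᵀv=83.495981  D=ac−b²=25.375266
λ₁=(c·0.168−b)/D = (83.495981·0.168−10.143586)/25.375266 = 0.153052
λ₂=(a−b·0.168)/D = (1.536213−10.143586·0.168)/25.375266 = -0.006617
w* = 0.153052·u + -0.006617·v:
  w_0 = 0.153052·-0.8525 + -0.006617·11.9475 = -0.2095  (Honeywell)
  w_1 = 0.153052·1.8673 + -0.006617·17.3172 = 0.1712  (Alcoa)
  w_2 = 0.153052·1.4831 + -0.006617·12.5436 = 0.1440  (Pfizer)
  w_3 = 0.153052·3.0785 + -0.006617·19.7694 = 0.3403  (Raytheon)
  w_4 = 0.153052·2.0380 + -0.006617·9.8005 = 0.2471  (Qualcomm)
  w_5 = 0.153052·2.5291 + -0.006617·12.1178 = 0.3069  (JPMorgan)
Σw_i=1.0000  μᵀw=0.1680
σ²=wᵀΣw=λ₁·μ_p+λ₂ = 0.153052·0.168 + -0.006617 = 0.019096 ≈ 0.0191


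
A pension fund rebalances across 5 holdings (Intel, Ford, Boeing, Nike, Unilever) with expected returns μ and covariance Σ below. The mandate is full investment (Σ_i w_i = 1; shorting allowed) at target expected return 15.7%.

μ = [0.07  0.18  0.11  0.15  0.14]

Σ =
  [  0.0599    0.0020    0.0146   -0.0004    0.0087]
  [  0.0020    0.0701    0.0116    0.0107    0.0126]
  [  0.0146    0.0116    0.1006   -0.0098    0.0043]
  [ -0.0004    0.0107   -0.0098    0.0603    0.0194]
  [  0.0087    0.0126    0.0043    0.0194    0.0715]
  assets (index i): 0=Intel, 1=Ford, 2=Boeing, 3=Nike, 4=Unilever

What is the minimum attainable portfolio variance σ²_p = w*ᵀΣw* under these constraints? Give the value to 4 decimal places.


x=Σ⁻¹μ = [0.7594  1.9219  0.9169  2.0018  0.9287]
y=Σ⁻¹𝟙 = [13.6050  9.2267  8.0240  14.3005  6.3419]
a=μᵀx=0.930247  b=𝟙ᵀx=6.528728  c=𝟙ᵀy=51.498069  D=ac−b²=5.281627
λ₁=(c·0.157−b)/D = (51.498069·0.157−6.528728)/5.281627 = 0.294695
λ₂=(a−b·0.157)/D = (0.930247−6.528728·0.157)/5.281627 = -0.017942
w* = 0.294695·x + -0.017942·y:
  w_0 = 0.294695·0.7594 + -0.017942·13.6050 = -0.0203  (Intel)
  w_1 = 0.294695·1.9219 + -0.017942·9.2267 = 0.4008  (Ford)
  w_2 = 0.294695·0.9169 + -0.017942·8.0240 = 0.1262  (Boeing)
  w_3 = 0.294695·2.0018 + -0.017942·14.3005 = 0.3333  (Nike)
  w_4 = 0.294695·0.9287 + -0.017942·6.3419 = 0.1599  (Unilever)
Σw_i=1.0000  μᵀw=0.1570
σ²=wᵀΣw=λ₁·μ_p+λ₂ = 0.294695·0.157 + -0.017942 = 0.028325 ≈ 0.0283

0.0283


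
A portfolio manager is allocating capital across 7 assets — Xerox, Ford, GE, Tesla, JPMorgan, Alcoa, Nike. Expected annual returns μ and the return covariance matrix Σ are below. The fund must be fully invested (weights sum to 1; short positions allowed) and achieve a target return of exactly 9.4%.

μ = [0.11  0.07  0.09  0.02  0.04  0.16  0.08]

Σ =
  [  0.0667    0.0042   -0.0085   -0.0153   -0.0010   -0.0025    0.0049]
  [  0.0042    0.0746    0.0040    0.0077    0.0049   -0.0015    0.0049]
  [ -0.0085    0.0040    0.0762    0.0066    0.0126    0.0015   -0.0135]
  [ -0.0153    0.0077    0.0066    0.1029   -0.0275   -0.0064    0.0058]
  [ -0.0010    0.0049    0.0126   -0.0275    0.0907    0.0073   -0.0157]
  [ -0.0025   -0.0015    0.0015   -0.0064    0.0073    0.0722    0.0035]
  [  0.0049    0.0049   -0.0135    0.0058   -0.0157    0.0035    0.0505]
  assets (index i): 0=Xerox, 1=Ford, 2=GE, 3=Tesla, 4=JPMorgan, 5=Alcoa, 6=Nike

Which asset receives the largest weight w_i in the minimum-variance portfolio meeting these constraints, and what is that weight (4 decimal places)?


Nike (0.2006)

x=Σ⁻¹μ = [1.8823  0.6010  1.4902  0.5056  0.4922  2.1761  1.6857]
y=Σ⁻¹𝟙 = [18.7804  7.6582  14.7738  14.8179  16.3198  12.8691  23.6660]
a=μᵀx=0.896069  b=𝟙ᵀx=8.833042  c=𝟙ᵀy=108.885184  D=ac−b²=19.546049
λ₁=(c·0.094−b)/D = (108.885184·0.094−8.833042)/19.546049 = 0.071737
λ₂=(a−b·0.094)/D = (0.896069−8.833042·0.094)/19.546049 = 0.003365
w* = 0.071737·x + 0.003365·y:
  w_0 = 0.071737·1.8823 + 0.003365·18.7804 = 0.1982  (Xerox)
  w_1 = 0.071737·0.6010 + 0.003365·7.6582 = 0.0689  (Ford)
  w_2 = 0.071737·1.4902 + 0.003365·14.7738 = 0.1566  (GE)
  w_3 = 0.071737·0.5056 + 0.003365·14.8179 = 0.0861  (Tesla)
  w_4 = 0.071737·0.4922 + 0.003365·16.3198 = 0.0902  (JPMorgan)
  w_5 = 0.071737·2.1761 + 0.003365·12.8691 = 0.1994  (Alcoa)
  w_6 = 0.071737·1.6857 + 0.003365·23.6660 = 0.2006  (Nike)
Σw_i=1.0000  μᵀw=0.0940
σ²=wᵀΣw=λ₁·μ_p+λ₂ = 0.071737·0.094 + 0.003365 = 0.010108 ≈ 0.0101


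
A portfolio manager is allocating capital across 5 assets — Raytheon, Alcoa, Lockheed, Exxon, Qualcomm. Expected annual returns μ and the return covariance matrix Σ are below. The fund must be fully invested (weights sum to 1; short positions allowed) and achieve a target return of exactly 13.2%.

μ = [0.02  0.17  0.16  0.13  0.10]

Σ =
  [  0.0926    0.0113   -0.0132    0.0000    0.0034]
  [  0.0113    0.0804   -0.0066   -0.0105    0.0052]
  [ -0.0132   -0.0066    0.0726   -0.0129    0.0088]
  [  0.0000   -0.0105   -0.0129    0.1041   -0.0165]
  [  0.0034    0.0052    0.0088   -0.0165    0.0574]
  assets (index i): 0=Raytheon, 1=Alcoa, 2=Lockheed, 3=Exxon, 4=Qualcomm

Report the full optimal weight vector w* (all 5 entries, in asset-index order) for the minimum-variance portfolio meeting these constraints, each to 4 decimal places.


u=Σ⁻¹μ = [0.2286  2.4618  2.6347  2.0936  1.7035]
v=Σ⁻¹𝟙 = [11.0624  13.2867  17.7074  15.9015  17.4189]
a=μᵀu=1.287160  b=𝟙ᵀu=9.122267  c=𝟙ᵀv=75.376941  D=ac−b²=13.806420
λ₁=(c·0.132−b)/D = (75.376941·0.132−9.122267)/13.806420 = 0.059935
λ₂=(a−b·0.132)/D = (1.287160−9.122267·0.132)/13.806420 = 0.006013
w* = 0.059935·u + 0.006013·v:
  w_0 = 0.059935·0.2286 + 0.006013·11.0624 = 0.0802  (Raytheon)
  w_1 = 0.059935·2.4618 + 0.006013·13.2867 = 0.2274  (Alcoa)
  w_2 = 0.059935·2.6347 + 0.006013·17.7074 = 0.2644  (Lockheed)
  w_3 = 0.059935·2.0936 + 0.006013·15.9015 = 0.2211  (Exxon)
  w_4 = 0.059935·1.7035 + 0.006013·17.4189 = 0.2068  (Qualcomm)
Σw_i=1.0000  μᵀw=0.1320
σ²=wᵀΣw=λ₁·μ_p+λ₂ = 0.059935·0.132 + 0.006013 = 0.013925 ≈ 0.0139

0.0802  0.2274  0.2644  0.2211  0.2068
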